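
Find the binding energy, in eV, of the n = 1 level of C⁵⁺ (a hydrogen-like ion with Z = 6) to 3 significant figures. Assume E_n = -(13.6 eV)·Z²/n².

490 eV

E_n = −13.6 Z²/n² = −489.6/n² eV for Z = 6.
E_1 = −489.6/1 = −490 eV, so ionization (to E = 0) requires 490 eV.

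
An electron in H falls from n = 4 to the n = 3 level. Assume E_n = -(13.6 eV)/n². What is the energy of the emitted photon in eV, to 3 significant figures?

0.661 eV

E_4 = −13.60/16 = −0.8500 eV and E_3 = −13.60/9 = −1.511 eV.
The photon energy is |E_4 − E_3| = 0.661 eV.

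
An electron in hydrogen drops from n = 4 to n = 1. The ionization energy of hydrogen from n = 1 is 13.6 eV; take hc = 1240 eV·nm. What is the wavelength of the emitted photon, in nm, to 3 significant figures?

97.3 nm

ΔE = 13.60 × (1/1² − 1/4²) = 13.60 × 0.9375 = 12.75 eV.
λ = hc/ΔE = 1240 / 12.75 = 97.3 nm.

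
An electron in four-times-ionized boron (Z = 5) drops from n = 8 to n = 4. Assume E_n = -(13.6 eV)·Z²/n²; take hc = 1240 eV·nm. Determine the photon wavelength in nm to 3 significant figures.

77.8 nm

For Z = 5 the level energies scale as Z², so the effective Rydberg energy is 13.6 × 25 = 340.0 eV.
ΔE = 340.0 × (1/4² − 1/8²) = 340.0 × 0.04688 = 15.94 eV.
λ = hc/ΔE = 1240 / 15.94 = 77.8 nm.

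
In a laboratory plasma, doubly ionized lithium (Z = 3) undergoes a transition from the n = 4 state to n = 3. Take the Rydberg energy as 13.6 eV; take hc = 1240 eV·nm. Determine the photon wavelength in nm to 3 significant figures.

For Z = 3 the level energies scale as Z², so the effective Rydberg energy is 13.6 × 9 = 122.4 eV.
ΔE = 122.4 × (1/3² − 1/4²) = 122.4 × 0.04861 = 5.950 eV.
λ = hc/ΔE = 1240 / 5.950 = 208 nm.

208 nm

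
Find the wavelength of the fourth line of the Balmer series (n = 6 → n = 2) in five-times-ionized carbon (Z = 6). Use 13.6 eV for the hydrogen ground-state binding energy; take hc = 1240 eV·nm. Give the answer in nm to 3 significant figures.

The Balmer series terminates on n_f = 2; the fourth line has n_i = 2+4 = 6.
ΔE = 489.6 × (1/2² − 1/6²) = 108.8 eV.
λ = 1240 / 108.8 = 11.4 nm.

11.4 nm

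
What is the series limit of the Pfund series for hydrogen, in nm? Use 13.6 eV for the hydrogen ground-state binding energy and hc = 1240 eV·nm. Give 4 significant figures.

The Pfund series has lower level n_f = 5; the series limit corresponds to n_i → ∞.
ΔE_max = 13.6 × 1 / 5² = 0.5440 eV.
λ_min = 1240 / 0.5440 = 2279 nm.

2279 nm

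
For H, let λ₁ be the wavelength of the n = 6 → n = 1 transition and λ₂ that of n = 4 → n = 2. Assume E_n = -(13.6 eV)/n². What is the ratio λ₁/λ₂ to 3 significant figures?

0.193

λ ∝ 1/ΔE ∝ 1/(1/n_f² − 1/n_i²), and the Z² and hc factors cancel in the ratio.
λ₁/λ₂ = (1/2² − 1/4²)/(1/1² − 1/6²) = 0.1875/0.9722 = 0.193.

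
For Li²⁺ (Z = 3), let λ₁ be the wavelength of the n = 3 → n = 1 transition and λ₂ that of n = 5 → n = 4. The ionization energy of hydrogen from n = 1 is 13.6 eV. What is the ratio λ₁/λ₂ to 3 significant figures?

0.0253

λ ∝ 1/ΔE ∝ 1/(1/n_f² − 1/n_i²), and the Z² and hc factors cancel in the ratio.
λ₁/λ₂ = (1/4² − 1/5²)/(1/1² − 1/3²) = 0.02250/0.8889 = 0.0253.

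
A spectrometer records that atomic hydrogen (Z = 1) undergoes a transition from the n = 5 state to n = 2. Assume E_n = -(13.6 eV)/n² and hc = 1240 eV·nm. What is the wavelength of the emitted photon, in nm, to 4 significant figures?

434.2 nm

ΔE = 13.60 × (1/2² − 1/5²) = 13.60 × 0.2100 = 2.856 eV.
λ = hc/ΔE = 1240 / 2.856 = 434.2 nm.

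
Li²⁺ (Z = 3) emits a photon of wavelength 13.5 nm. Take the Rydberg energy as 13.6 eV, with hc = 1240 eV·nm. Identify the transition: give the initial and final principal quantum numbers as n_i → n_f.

The photon energy is ΔE = hc/λ = 1240 / 13.5 = 91.85 eV.
With Z = 3, ΔE = 122.4 × (1/n_f² − 1/n_i²), so 1/n_f² − 1/n_i² = 0.7504.
Trying n_f = 1 gives 1/n_i² = 0.2496, i.e. n_i ≈ 2; this pair matches.

n_i = 2, n_f = 1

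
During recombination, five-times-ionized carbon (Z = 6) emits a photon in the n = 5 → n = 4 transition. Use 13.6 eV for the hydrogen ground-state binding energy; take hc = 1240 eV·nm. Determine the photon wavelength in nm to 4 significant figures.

For Z = 6 the level energies scale as Z², so the effective Rydberg energy is 13.6 × 36 = 489.6 eV.
ΔE = 489.6 × (1/4² − 1/5²) = 489.6 × 0.02250 = 11.02 eV.
λ = hc/ΔE = 1240 / 11.02 = 112.6 nm.

112.6 nm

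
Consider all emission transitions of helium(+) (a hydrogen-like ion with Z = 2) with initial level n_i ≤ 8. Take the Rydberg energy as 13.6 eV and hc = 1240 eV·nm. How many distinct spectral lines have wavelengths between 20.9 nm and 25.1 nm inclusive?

5

Enumerate all n_i → n_f pairs with 1 ≤ n_f < n_i ≤ 8 and compute λ = 1240 / [13.6·4·(1/n_f² − 1/n_i²)].
Lines falling in [20.9, 25.1] nm: 8→1 (23.16 nm), 7→1 (23.27 nm), 6→1 (23.45 nm), 5→1 (23.74 nm), 4→1 (24.31 nm).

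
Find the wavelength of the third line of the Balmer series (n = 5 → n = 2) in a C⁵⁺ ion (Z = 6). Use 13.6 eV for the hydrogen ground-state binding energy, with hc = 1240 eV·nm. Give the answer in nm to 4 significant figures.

12.06 nm

The Balmer series terminates on n_f = 2; the third line has n_i = 2+3 = 5.
ΔE = 489.6 × (1/2² − 1/5²) = 102.8 eV.
λ = 1240 / 102.8 = 12.06 nm.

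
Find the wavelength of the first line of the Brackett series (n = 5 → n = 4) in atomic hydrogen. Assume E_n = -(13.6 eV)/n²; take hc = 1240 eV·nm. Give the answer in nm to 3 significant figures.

The Brackett series terminates on n_f = 4; the first line has n_i = 4+1 = 5.
ΔE = 13.60 × (1/4² − 1/5²) = 0.3060 eV.
λ = 1240 / 0.3060 = 4050 nm.

4050 nm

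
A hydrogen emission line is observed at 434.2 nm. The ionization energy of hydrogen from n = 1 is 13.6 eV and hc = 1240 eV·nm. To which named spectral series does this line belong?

Balmer

ΔE = 1240/434.2 = 2.856 eV.
This matches 13.6 × (1/2² − 1/5²), so n_f = 2: the Balmer series.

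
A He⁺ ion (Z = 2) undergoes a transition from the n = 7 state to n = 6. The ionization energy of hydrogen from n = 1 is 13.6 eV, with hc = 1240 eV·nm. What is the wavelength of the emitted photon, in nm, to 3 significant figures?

3090 nm

For Z = 2 the level energies scale as Z², so the effective Rydberg energy is 13.6 × 4 = 54.40 eV.
ΔE = 54.40 × (1/6² − 1/7²) = 54.40 × 0.007370 = 0.4009 eV.
λ = hc/ΔE = 1240 / 0.4009 = 3090 nm.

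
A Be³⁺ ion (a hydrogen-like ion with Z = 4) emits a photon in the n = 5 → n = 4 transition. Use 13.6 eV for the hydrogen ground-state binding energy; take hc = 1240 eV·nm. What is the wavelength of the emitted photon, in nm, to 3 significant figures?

For Z = 4 the level energies scale as Z², so the effective Rydberg energy is 13.6 × 16 = 217.6 eV.
ΔE = 217.6 × (1/4² − 1/5²) = 217.6 × 0.02250 = 4.896 eV.
λ = hc/ΔE = 1240 / 4.896 = 253 nm.

253 nm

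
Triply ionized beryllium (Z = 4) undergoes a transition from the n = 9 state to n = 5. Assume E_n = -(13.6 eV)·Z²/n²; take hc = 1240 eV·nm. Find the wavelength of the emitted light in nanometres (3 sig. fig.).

For Z = 4 the level energies scale as Z², so the effective Rydberg energy is 13.6 × 16 = 217.6 eV.
ΔE = 217.6 × (1/5² − 1/9²) = 217.6 × 0.02765 = 6.018 eV.
λ = hc/ΔE = 1240 / 6.018 = 206 nm.

206 nm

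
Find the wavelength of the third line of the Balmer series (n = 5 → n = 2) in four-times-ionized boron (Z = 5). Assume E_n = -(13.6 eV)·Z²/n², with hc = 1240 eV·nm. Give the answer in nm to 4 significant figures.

17.37 nm

The Balmer series terminates on n_f = 2; the third line has n_i = 2+3 = 5.
ΔE = 340.0 × (1/2² − 1/5²) = 71.40 eV.
λ = 1240 / 71.40 = 17.37 nm.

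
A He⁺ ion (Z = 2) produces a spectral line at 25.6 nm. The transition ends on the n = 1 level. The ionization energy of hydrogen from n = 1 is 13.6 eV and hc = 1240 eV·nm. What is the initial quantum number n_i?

n_i = 3

The photon energy is ΔE = hc/λ = 1240 / 25.6 = 48.44 eV.
With Z = 2, ΔE = 54.40 × (1/n_f² − 1/n_i²), so 1/n_f² − 1/n_i² = 0.8904.
With n_f = 1: 1/n_i² = 1/1 − 0.8904 = 0.1096, so n_i ≈ 3.02.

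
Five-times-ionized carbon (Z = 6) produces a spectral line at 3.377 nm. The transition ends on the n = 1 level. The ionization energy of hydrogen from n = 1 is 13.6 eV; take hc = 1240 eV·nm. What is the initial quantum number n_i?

n_i = 2

The photon energy is ΔE = hc/λ = 1240 / 3.377 = 367.2 eV.
With Z = 6, ΔE = 489.6 × (1/n_f² − 1/n_i²), so 1/n_f² − 1/n_i² = 0.7500.
With n_f = 1: 1/n_i² = 1/1 − 0.7500 = 0.2500, so n_i ≈ 2.00.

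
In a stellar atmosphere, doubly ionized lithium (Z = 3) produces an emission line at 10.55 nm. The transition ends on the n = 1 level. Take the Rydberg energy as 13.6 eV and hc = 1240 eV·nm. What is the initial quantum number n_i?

n_i = 5

The photon energy is ΔE = hc/λ = 1240 / 10.55 = 117.5 eV.
With Z = 3, ΔE = 122.4 × (1/n_f² − 1/n_i²), so 1/n_f² − 1/n_i² = 0.9603.
With n_f = 1: 1/n_i² = 1/1 − 0.9603 = 0.03974, so n_i ≈ 5.02.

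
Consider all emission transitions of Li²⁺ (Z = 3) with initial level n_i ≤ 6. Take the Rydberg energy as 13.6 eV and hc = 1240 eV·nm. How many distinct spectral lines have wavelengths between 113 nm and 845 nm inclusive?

Enumerate all n_i → n_f pairs with 1 ≤ n_f < n_i ≤ 6 and compute λ = 1240 / [13.6·9·(1/n_f² − 1/n_i²)].
Lines falling in [113, 845] nm: 6→3 (121.6 nm), 5→3 (142.5 nm), 4→3 (208.4 nm), 6→4 (291.8 nm), 5→4 (450.3 nm), 6→5 (828.9 nm).

6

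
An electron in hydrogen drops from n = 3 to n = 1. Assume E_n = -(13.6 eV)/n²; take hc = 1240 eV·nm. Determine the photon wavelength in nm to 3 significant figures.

ΔE = 13.60 × (1/1² − 1/3²) = 13.60 × 0.8889 = 12.09 eV.
λ = hc/ΔE = 1240 / 12.09 = 103 nm.

103 nm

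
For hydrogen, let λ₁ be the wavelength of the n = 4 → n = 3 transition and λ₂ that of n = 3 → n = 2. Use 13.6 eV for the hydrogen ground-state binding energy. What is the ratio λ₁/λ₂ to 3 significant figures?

2.86

λ ∝ 1/ΔE ∝ 1/(1/n_f² − 1/n_i²), and the Z² and hc factors cancel in the ratio.
λ₁/λ₂ = (1/2² − 1/3²)/(1/3² − 1/4²) = 0.1389/0.04861 = 2.86.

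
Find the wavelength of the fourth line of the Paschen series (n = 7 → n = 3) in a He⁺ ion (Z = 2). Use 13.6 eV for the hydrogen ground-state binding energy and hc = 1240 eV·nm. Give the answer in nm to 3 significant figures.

The Paschen series terminates on n_f = 3; the fourth line has n_i = 3+4 = 7.
ΔE = 54.40 × (1/3² − 1/7²) = 4.934 eV.
λ = 1240 / 4.934 = 251 nm.

251 nm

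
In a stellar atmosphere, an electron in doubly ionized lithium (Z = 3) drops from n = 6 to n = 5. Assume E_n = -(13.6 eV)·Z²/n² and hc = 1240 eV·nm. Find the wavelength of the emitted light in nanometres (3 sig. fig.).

For Z = 3 the level energies scale as Z², so the effective Rydberg energy is 13.6 × 9 = 122.4 eV.
ΔE = 122.4 × (1/5² − 1/6²) = 122.4 × 0.01222 = 1.496 eV.
λ = hc/ΔE = 1240 / 1.496 = 829 nm.

829 nm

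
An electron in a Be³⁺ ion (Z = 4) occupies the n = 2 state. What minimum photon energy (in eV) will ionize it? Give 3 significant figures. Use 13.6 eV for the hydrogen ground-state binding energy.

54.4 eV

E_n = −13.6 Z²/n² = −217.6/n² eV for Z = 4.
E_2 = −217.6/4 = −54.4 eV, so ionization (to E = 0) requires 54.4 eV.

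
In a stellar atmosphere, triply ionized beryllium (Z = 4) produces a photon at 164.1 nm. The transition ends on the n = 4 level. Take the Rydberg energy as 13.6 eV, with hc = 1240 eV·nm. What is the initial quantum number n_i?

n_i = 6

The photon energy is ΔE = hc/λ = 1240 / 164.1 = 7.556 eV.
With Z = 4, ΔE = 217.6 × (1/n_f² − 1/n_i²), so 1/n_f² − 1/n_i² = 0.03473.
With n_f = 4: 1/n_i² = 1/16 − 0.03473 = 0.02777, so n_i ≈ 6.00.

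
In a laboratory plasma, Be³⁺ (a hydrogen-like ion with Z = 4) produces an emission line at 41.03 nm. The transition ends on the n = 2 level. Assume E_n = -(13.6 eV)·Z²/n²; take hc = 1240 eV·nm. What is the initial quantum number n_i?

The photon energy is ΔE = hc/λ = 1240 / 41.03 = 30.22 eV.
With Z = 4, ΔE = 217.6 × (1/n_f² − 1/n_i²), so 1/n_f² − 1/n_i² = 0.1389.
With n_f = 2: 1/n_i² = 1/4 − 0.1389 = 0.1111, so n_i ≈ 3.00.

n_i = 3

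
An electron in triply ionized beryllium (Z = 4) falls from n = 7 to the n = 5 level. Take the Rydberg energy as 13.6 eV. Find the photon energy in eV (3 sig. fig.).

The Bohr energies scale as Z², so for Z = 4: E_n = −217.6/n² eV.
E_7 = −217.6/49 = −4.441 eV and E_5 = −217.6/25 = −8.704 eV.
The photon energy is |E_7 − E_5| = 4.26 eV.

4.26 eV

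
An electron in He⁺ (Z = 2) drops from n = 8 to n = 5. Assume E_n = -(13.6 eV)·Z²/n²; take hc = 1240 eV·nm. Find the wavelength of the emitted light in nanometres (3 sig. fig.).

935 nm

For Z = 2 the level energies scale as Z², so the effective Rydberg energy is 13.6 × 4 = 54.40 eV.
ΔE = 54.40 × (1/5² − 1/8²) = 54.40 × 0.02438 = 1.326 eV.
λ = hc/ΔE = 1240 / 1.326 = 935 nm.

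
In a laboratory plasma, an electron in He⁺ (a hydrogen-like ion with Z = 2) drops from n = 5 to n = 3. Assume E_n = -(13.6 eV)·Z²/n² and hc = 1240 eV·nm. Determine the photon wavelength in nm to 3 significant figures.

For Z = 2 the level energies scale as Z², so the effective Rydberg energy is 13.6 × 4 = 54.40 eV.
ΔE = 54.40 × (1/3² − 1/5²) = 54.40 × 0.07111 = 3.868 eV.
λ = hc/ΔE = 1240 / 3.868 = 321 nm.

321 nm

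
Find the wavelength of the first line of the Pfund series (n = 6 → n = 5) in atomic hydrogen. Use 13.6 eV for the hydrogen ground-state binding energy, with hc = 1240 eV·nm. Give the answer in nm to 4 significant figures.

The Pfund series terminates on n_f = 5; the first line has n_i = 5+1 = 6.
ΔE = 13.60 × (1/5² − 1/6²) = 0.1662 eV.
λ = 1240 / 0.1662 = 7460 nm.

7460 nm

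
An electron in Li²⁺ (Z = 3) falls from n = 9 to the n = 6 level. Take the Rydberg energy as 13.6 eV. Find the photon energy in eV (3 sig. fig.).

1.89 eV

The Bohr energies scale as Z², so for Z = 3: E_n = −122.4/n² eV.
E_9 = −122.4/81 = −1.511 eV and E_6 = −122.4/36 = −3.400 eV.
The photon energy is |E_9 − E_6| = 1.89 eV.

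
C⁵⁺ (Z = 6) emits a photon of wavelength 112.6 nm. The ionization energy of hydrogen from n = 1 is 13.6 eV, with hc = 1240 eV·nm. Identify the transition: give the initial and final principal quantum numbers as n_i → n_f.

n_i = 5, n_f = 4

The photon energy is ΔE = hc/λ = 1240 / 112.6 = 11.01 eV.
With Z = 6, ΔE = 489.6 × (1/n_f² − 1/n_i²), so 1/n_f² − 1/n_i² = 0.02249.
Trying n_f = 4 gives 1/n_i² = 0.04001, i.e. n_i ≈ 5; this pair matches.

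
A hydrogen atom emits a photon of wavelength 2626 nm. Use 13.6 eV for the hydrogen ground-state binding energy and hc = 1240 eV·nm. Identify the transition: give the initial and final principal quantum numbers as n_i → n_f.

n_i = 6, n_f = 4

The photon energy is ΔE = hc/λ = 1240 / 2626 = 0.4722 eV.
With Z = 1, ΔE = 13.60 × (1/n_f² − 1/n_i²), so 1/n_f² − 1/n_i² = 0.03472.
Trying n_f = 4 gives 1/n_i² = 0.02778, i.e. n_i ≈ 6; this pair matches.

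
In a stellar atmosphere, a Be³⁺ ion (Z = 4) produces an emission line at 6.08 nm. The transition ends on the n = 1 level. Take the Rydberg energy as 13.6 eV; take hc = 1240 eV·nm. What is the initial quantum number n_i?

n_i = 4

The photon energy is ΔE = hc/λ = 1240 / 6.08 = 203.9 eV.
With Z = 4, ΔE = 217.6 × (1/n_f² − 1/n_i²), so 1/n_f² − 1/n_i² = 0.9373.
With n_f = 1: 1/n_i² = 1/1 − 0.9373 = 0.06274, so n_i ≈ 3.99.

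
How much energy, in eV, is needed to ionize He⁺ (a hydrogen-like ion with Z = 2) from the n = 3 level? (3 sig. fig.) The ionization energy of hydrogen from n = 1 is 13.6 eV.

E_n = −13.6 Z²/n² = −54.40/n² eV for Z = 2.
E_3 = −54.40/9 = −6.04 eV, so ionization (to E = 0) requires 6.04 eV.

6.04 eV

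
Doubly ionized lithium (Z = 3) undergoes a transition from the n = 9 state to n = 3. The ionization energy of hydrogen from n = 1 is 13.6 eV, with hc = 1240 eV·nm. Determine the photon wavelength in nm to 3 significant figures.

103 nm

For Z = 3 the level energies scale as Z², so the effective Rydberg energy is 13.6 × 9 = 122.4 eV.
ΔE = 122.4 × (1/3² − 1/9²) = 122.4 × 0.09877 = 12.09 eV.
λ = hc/ΔE = 1240 / 12.09 = 103 nm.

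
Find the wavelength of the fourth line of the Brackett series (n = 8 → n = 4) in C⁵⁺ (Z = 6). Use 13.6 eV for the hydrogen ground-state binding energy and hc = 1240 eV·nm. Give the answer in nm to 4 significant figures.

54.03 nm

The Brackett series terminates on n_f = 4; the fourth line has n_i = 4+4 = 8.
ΔE = 489.6 × (1/4² − 1/8²) = 22.95 eV.
λ = 1240 / 22.95 = 54.03 nm.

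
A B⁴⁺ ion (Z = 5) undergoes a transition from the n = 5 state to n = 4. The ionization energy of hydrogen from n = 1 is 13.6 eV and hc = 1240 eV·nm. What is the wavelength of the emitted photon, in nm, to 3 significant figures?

For Z = 5 the level energies scale as Z², so the effective Rydberg energy is 13.6 × 25 = 340.0 eV.
ΔE = 340.0 × (1/4² − 1/5²) = 340.0 × 0.02250 = 7.650 eV.
λ = hc/ΔE = 1240 / 7.650 = 162 nm.

162 nm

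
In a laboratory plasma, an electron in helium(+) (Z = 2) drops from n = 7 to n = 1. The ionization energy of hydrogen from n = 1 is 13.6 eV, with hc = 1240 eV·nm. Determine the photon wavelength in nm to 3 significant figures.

For Z = 2 the level energies scale as Z², so the effective Rydberg energy is 13.6 × 4 = 54.40 eV.
ΔE = 54.40 × (1/1² − 1/7²) = 54.40 × 0.9796 = 53.29 eV.
λ = hc/ΔE = 1240 / 53.29 = 23.3 nm.

23.3 nm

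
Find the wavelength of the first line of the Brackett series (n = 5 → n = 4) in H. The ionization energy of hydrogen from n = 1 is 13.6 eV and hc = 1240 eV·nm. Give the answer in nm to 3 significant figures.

The Brackett series terminates on n_f = 4; the first line has n_i = 4+1 = 5.
ΔE = 13.60 × (1/4² − 1/5²) = 0.3060 eV.
λ = 1240 / 0.3060 = 4050 nm.

4050 nm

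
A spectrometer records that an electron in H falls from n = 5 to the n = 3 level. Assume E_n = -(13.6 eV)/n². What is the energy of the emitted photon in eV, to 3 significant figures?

E_5 = −13.60/25 = −0.5440 eV and E_3 = −13.60/9 = −1.511 eV.
The photon energy is |E_5 − E_3| = 0.967 eV.

0.967 eV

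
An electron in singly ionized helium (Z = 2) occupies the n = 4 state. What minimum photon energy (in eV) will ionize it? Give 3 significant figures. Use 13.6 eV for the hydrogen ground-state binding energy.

E_n = −13.6 Z²/n² = −54.40/n² eV for Z = 2.
E_4 = −54.40/16 = −3.40 eV, so ionization (to E = 0) requires 3.40 eV.

3.40 eV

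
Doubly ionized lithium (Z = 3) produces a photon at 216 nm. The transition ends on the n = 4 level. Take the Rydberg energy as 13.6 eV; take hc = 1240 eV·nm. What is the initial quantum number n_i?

The photon energy is ΔE = hc/λ = 1240 / 216 = 5.741 eV.
With Z = 3, ΔE = 122.4 × (1/n_f² − 1/n_i²), so 1/n_f² − 1/n_i² = 0.04690.
With n_f = 4: 1/n_i² = 1/16 − 0.04690 = 0.01560, so n_i ≈ 8.01.

n_i = 8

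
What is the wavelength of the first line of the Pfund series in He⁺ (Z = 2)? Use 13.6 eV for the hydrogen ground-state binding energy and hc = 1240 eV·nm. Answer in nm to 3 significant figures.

1860 nm

The Pfund series terminates on n_f = 5; the first line has n_i = 5+1 = 6.
ΔE = 54.40 × (1/5² − 1/6²) = 0.6649 eV.
λ = 1240 / 0.6649 = 1860 nm.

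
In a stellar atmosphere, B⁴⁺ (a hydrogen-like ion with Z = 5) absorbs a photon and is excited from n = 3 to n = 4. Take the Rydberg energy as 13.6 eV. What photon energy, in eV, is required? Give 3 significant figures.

The Bohr energies scale as Z², so for Z = 5: E_n = −340.0/n² eV.
E_4 = −340.0/16 = −21.25 eV and E_3 = −340.0/9 = −37.78 eV.
The photon energy is |E_4 − E_3| = 16.5 eV.

16.5 eV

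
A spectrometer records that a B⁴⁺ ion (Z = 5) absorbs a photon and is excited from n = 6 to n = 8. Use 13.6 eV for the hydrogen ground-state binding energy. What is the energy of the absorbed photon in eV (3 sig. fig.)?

The Bohr energies scale as Z², so for Z = 5: E_n = −340.0/n² eV.
E_8 = −340.0/64 = −5.313 eV and E_6 = −340.0/36 = −9.444 eV.
The photon energy is |E_8 − E_6| = 4.13 eV.

4.13 eV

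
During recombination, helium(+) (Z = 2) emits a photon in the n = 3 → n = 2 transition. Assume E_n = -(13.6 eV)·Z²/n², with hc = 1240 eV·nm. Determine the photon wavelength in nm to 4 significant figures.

164.1 nm

For Z = 2 the level energies scale as Z², so the effective Rydberg energy is 13.6 × 4 = 54.40 eV.
ΔE = 54.40 × (1/2² − 1/3²) = 54.40 × 0.1389 = 7.556 eV.
λ = hc/ΔE = 1240 / 7.556 = 164.1 nm.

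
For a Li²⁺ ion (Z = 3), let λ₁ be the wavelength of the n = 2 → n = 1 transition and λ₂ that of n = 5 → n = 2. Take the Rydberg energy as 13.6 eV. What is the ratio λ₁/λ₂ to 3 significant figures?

λ ∝ 1/ΔE ∝ 1/(1/n_f² − 1/n_i²), and the Z² and hc factors cancel in the ratio.
λ₁/λ₂ = (1/2² − 1/5²)/(1/1² − 1/2²) = 0.2100/0.7500 = 0.280.

0.280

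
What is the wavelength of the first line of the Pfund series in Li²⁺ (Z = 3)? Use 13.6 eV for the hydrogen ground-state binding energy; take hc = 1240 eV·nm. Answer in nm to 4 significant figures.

The Pfund series terminates on n_f = 5; the first line has n_i = 5+1 = 6.
ΔE = 122.4 × (1/5² − 1/6²) = 1.496 eV.
λ = 1240 / 1.496 = 828.9 nm.

828.9 nm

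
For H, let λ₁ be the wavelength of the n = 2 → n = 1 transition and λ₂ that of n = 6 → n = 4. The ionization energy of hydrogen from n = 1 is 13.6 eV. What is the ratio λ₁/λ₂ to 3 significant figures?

0.0463

λ ∝ 1/ΔE ∝ 1/(1/n_f² − 1/n_i²), and the Z² and hc factors cancel in the ratio.
λ₁/λ₂ = (1/4² − 1/6²)/(1/1² − 1/2²) = 0.03472/0.7500 = 0.0463.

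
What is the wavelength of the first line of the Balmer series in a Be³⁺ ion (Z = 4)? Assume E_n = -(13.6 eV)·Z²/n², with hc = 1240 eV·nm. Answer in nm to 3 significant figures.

41.0 nm

The Balmer series terminates on n_f = 2; the first line has n_i = 2+1 = 3.
ΔE = 217.6 × (1/2² − 1/3²) = 30.22 eV.
λ = 1240 / 30.22 = 41.0 nm.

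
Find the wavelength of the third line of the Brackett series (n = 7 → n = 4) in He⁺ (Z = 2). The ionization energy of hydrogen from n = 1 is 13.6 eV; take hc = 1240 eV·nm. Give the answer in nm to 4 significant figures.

541.5 nm

The Brackett series terminates on n_f = 4; the third line has n_i = 4+3 = 7.
ΔE = 54.40 × (1/4² − 1/7²) = 2.290 eV.
λ = 1240 / 2.290 = 541.5 nm.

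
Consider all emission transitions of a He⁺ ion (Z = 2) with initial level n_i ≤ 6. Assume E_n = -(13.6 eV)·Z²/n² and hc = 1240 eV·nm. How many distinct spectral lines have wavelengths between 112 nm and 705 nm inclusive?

6

Enumerate all n_i → n_f pairs with 1 ≤ n_f < n_i ≤ 6 and compute λ = 1240 / [13.6·4·(1/n_f² − 1/n_i²)].
Lines falling in [112, 705] nm: 4→2 (121.6 nm), 3→2 (164.1 nm), 6→3 (273.5 nm), 5→3 (320.5 nm), 4→3 (468.9 nm), 6→4 (656.5 nm).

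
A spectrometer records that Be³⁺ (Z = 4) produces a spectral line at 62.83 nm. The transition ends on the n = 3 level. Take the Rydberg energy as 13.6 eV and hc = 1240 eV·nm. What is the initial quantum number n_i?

n_i = 7

The photon energy is ΔE = hc/λ = 1240 / 62.83 = 19.74 eV.
With Z = 4, ΔE = 217.6 × (1/n_f² − 1/n_i²), so 1/n_f² − 1/n_i² = 0.09070.
With n_f = 3: 1/n_i² = 1/9 − 0.09070 = 0.02041, so n_i ≈ 7.00.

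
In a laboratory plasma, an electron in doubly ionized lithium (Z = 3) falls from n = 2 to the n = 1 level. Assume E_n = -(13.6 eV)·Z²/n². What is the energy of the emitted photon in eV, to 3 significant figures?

The Bohr energies scale as Z², so for Z = 3: E_n = −122.4/n² eV.
E_2 = −122.4/4 = −30.60 eV and E_1 = −122.4/1 = −122.4 eV.
The photon energy is |E_2 − E_1| = 91.8 eV.

91.8 eV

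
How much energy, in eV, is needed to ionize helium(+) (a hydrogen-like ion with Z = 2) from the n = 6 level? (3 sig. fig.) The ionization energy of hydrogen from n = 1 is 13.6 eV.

1.51 eV

E_n = −13.6 Z²/n² = −54.40/n² eV for Z = 2.
E_6 = −54.40/36 = −1.51 eV, so ionization (to E = 0) requires 1.51 eV.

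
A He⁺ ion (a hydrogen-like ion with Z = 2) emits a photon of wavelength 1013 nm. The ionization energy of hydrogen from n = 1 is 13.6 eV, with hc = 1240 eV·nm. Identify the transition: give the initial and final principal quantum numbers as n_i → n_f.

n_i = 5, n_f = 4

The photon energy is ΔE = hc/λ = 1240 / 1013 = 1.224 eV.
With Z = 2, ΔE = 54.40 × (1/n_f² − 1/n_i²), so 1/n_f² − 1/n_i² = 0.02250.
Trying n_f = 4 gives 1/n_i² = 0.04000, i.e. n_i ≈ 5; this pair matches.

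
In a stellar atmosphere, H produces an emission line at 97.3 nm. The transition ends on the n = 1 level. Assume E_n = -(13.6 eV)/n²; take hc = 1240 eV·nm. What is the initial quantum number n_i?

n_i = 4

The photon energy is ΔE = hc/λ = 1240 / 97.3 = 12.74 eV.
With Z = 1, ΔE = 13.60 × (1/n_f² − 1/n_i²), so 1/n_f² − 1/n_i² = 0.9371.
With n_f = 1: 1/n_i² = 1/1 − 0.9371 = 0.06293, so n_i ≈ 3.99.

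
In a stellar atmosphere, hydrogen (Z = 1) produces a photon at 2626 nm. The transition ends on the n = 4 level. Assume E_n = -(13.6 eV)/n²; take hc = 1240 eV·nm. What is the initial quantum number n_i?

The photon energy is ΔE = hc/λ = 1240 / 2626 = 0.4722 eV.
With Z = 1, ΔE = 13.60 × (1/n_f² − 1/n_i²), so 1/n_f² − 1/n_i² = 0.03472.
With n_f = 4: 1/n_i² = 1/16 − 0.03472 = 0.02778, so n_i ≈ 6.00.

n_i = 6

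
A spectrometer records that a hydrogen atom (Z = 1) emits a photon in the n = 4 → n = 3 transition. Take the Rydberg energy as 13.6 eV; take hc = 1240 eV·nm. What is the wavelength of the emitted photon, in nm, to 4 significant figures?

ΔE = 13.60 × (1/3² − 1/4²) = 13.60 × 0.04861 = 0.6611 eV.
λ = hc/ΔE = 1240 / 0.6611 = 1876 nm.

1876 nm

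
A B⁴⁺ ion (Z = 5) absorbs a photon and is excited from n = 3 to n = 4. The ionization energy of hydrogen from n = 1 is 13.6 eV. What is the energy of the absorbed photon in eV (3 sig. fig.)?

The Bohr energies scale as Z², so for Z = 5: E_n = −340.0/n² eV.
E_4 = −340.0/16 = −21.25 eV and E_3 = −340.0/9 = −37.78 eV.
The photon energy is |E_4 − E_3| = 16.5 eV.

16.5 eV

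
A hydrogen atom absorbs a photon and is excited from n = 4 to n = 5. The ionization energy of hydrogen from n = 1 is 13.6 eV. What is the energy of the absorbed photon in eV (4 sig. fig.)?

E_5 = −13.60/25 = −0.5440 eV and E_4 = −13.60/16 = −0.8500 eV.
The photon energy is |E_5 − E_4| = 0.3060 eV.

0.3060 eV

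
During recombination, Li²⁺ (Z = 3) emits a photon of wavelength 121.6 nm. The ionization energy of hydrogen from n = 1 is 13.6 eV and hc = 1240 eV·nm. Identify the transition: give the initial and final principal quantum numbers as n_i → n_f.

The photon energy is ΔE = hc/λ = 1240 / 121.6 = 10.20 eV.
With Z = 3, ΔE = 122.4 × (1/n_f² − 1/n_i²), so 1/n_f² − 1/n_i² = 0.08331.
Trying n_f = 3 gives 1/n_i² = 0.02780, i.e. n_i ≈ 6; this pair matches.

n_i = 6, n_f = 3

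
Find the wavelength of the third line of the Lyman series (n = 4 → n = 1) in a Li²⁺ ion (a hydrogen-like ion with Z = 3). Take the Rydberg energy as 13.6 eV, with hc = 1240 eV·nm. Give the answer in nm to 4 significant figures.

10.81 nm

The Lyman series terminates on n_f = 1; the third line has n_i = 1+3 = 4.
ΔE = 122.4 × (1/1² − 1/4²) = 114.8 eV.
λ = 1240 / 114.8 = 10.81 nm.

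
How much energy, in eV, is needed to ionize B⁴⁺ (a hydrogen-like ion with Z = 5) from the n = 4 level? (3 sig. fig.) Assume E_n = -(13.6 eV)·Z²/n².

E_n = −13.6 Z²/n² = −340.0/n² eV for Z = 5.
E_4 = −340.0/16 = −21.3 eV, so ionization (to E = 0) requires 21.3 eV.

21.3 eV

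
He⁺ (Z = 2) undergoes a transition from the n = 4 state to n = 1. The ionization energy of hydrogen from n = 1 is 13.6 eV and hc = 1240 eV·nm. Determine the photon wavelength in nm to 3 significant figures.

For Z = 2 the level energies scale as Z², so the effective Rydberg energy is 13.6 × 4 = 54.40 eV.
ΔE = 54.40 × (1/1² − 1/4²) = 54.40 × 0.9375 = 51.00 eV.
λ = hc/ΔE = 1240 / 51.00 = 24.3 nm.

24.3 nm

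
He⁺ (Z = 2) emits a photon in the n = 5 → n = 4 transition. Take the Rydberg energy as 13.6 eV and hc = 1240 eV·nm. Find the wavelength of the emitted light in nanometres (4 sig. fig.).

1013 nm

For Z = 2 the level energies scale as Z², so the effective Rydberg energy is 13.6 × 4 = 54.40 eV.
ΔE = 54.40 × (1/4² − 1/5²) = 54.40 × 0.02250 = 1.224 eV.
λ = hc/ΔE = 1240 / 1.224 = 1013 nm.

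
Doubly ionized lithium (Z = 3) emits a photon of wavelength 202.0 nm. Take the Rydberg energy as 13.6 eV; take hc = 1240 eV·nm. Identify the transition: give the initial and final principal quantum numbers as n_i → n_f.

n_i = 9, n_f = 4

The photon energy is ΔE = hc/λ = 1240 / 202.0 = 6.139 eV.
With Z = 3, ΔE = 122.4 × (1/n_f² − 1/n_i²), so 1/n_f² − 1/n_i² = 0.05015.
Trying n_f = 4 gives 1/n_i² = 0.01235, i.e. n_i ≈ 9; this pair matches.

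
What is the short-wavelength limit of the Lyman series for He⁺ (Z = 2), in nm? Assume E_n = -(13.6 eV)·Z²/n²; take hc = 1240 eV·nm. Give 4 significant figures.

22.79 nm

The Lyman series has lower level n_f = 1; the series limit corresponds to n_i → ∞.
ΔE_max = 13.6 × 4 / 1² = 54.40 eV.
λ_min = 1240 / 54.40 = 22.79 nm.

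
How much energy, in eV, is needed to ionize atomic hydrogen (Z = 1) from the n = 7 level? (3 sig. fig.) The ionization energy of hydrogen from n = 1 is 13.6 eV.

E_7 = −13.60/49 = −0.278 eV, so ionization (to E = 0) requires 0.278 eV.

0.278 eV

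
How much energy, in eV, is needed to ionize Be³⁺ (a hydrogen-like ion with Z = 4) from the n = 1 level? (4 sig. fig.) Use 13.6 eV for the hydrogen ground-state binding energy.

E_n = −13.6 Z²/n² = −217.6/n² eV for Z = 4.
E_1 = −217.6/1 = −217.6 eV, so ionization (to E = 0) requires 217.6 eV.

217.6 eV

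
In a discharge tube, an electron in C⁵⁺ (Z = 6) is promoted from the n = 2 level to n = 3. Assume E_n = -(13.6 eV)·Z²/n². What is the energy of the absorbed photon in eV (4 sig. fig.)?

The Bohr energies scale as Z², so for Z = 6: E_n = −489.6/n² eV.
E_3 = −489.6/9 = −54.40 eV and E_2 = −489.6/4 = −122.4 eV.
The photon energy is |E_3 − E_2| = 68.00 eV.

68.00 eV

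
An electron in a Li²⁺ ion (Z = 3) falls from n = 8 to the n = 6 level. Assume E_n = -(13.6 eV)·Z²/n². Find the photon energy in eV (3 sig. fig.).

1.49 eV

The Bohr energies scale as Z², so for Z = 3: E_n = −122.4/n² eV.
E_8 = −122.4/64 = −1.913 eV and E_6 = −122.4/36 = −3.400 eV.
The photon energy is |E_8 − E_6| = 1.49 eV.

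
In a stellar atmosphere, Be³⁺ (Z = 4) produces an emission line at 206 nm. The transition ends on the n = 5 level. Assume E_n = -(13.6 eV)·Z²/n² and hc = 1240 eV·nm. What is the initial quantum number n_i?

The photon energy is ΔE = hc/λ = 1240 / 206 = 6.019 eV.
With Z = 4, ΔE = 217.6 × (1/n_f² − 1/n_i²), so 1/n_f² − 1/n_i² = 0.02766.
With n_f = 5: 1/n_i² = 1/25 − 0.02766 = 0.01234, so n_i ≈ 9.00.

n_i = 9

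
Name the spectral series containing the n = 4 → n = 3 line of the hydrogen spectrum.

Paschen

The series is set by the lower level: n_f = 3 is the Paschen series.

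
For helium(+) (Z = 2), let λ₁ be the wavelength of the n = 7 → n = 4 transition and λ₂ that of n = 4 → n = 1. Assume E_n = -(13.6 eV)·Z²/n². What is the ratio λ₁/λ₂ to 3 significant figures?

λ ∝ 1/ΔE ∝ 1/(1/n_f² − 1/n_i²), and the Z² and hc factors cancel in the ratio.
λ₁/λ₂ = (1/1² − 1/4²)/(1/4² − 1/7²) = 0.9375/0.04209 = 22.3.

22.3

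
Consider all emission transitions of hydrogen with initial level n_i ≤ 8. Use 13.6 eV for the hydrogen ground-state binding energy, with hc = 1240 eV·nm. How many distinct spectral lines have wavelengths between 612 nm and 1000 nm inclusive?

Enumerate all n_i → n_f pairs with 1 ≤ n_f < n_i ≤ 8 and compute λ = 1240 / [13.6·1·(1/n_f² − 1/n_i²)].
Lines falling in [612, 1000] nm: 3→2 (656.5 nm), 8→3 (954.9 nm).

2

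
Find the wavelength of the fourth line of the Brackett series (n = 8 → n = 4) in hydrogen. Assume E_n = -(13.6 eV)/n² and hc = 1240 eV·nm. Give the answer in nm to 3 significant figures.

1950 nm

The Brackett series terminates on n_f = 4; the fourth line has n_i = 4+4 = 8.
ΔE = 13.60 × (1/4² − 1/8²) = 0.6375 eV.
λ = 1240 / 0.6375 = 1950 nm.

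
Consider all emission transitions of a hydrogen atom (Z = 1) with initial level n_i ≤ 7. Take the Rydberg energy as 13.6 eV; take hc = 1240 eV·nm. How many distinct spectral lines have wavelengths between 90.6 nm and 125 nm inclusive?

6

Enumerate all n_i → n_f pairs with 1 ≤ n_f < n_i ≤ 7 and compute λ = 1240 / [13.6·1·(1/n_f² − 1/n_i²)].
Lines falling in [90.6, 125] nm: 7→1 (93.08 nm), 6→1 (93.78 nm), 5→1 (94.98 nm), 4→1 (97.25 nm), 3→1 (102.6 nm), 2→1 (121.6 nm).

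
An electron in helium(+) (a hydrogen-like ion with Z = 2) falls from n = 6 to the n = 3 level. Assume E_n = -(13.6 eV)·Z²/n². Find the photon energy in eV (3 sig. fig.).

The Bohr energies scale as Z², so for Z = 2: E_n = −54.40/n² eV.
E_6 = −54.40/36 = −1.511 eV and E_3 = −54.40/9 = −6.044 eV.
The photon energy is |E_6 − E_3| = 4.53 eV.

4.53 eV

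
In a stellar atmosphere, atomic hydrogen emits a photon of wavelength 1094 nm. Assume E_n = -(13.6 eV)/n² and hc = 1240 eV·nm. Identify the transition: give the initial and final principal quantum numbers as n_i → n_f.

n_i = 6, n_f = 3

The photon energy is ΔE = hc/λ = 1240 / 1094 = 1.133 eV.
With Z = 1, ΔE = 13.60 × (1/n_f² − 1/n_i²), so 1/n_f² − 1/n_i² = 0.08334.
Trying n_f = 3 gives 1/n_i² = 0.02777, i.e. n_i ≈ 6; this pair matches.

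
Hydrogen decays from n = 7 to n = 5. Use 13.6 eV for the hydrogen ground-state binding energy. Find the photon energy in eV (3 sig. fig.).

E_7 = −13.60/49 = −0.2776 eV and E_5 = −13.60/25 = −0.5440 eV.
The photon energy is |E_7 − E_5| = 0.266 eV.

0.266 eV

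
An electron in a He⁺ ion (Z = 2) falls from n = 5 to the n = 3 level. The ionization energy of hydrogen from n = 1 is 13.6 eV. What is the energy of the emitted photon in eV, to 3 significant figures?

The Bohr energies scale as Z², so for Z = 2: E_n = −54.40/n² eV.
E_5 = −54.40/25 = −2.176 eV and E_3 = −54.40/9 = −6.044 eV.
The photon energy is |E_5 − E_3| = 3.87 eV.

3.87 eV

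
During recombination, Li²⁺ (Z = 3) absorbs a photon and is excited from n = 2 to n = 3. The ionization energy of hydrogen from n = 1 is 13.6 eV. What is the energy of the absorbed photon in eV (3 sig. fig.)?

The Bohr energies scale as Z², so for Z = 3: E_n = −122.4/n² eV.
E_3 = −122.4/9 = −13.60 eV and E_2 = −122.4/4 = −30.60 eV.
The photon energy is |E_3 − E_2| = 17.0 eV.

17.0 eV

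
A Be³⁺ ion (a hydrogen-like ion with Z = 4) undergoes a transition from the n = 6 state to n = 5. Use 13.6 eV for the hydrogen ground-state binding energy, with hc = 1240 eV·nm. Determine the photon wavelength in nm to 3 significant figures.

466 nm

For Z = 4 the level energies scale as Z², so the effective Rydberg energy is 13.6 × 16 = 217.6 eV.
ΔE = 217.6 × (1/5² − 1/6²) = 217.6 × 0.01222 = 2.660 eV.
λ = hc/ΔE = 1240 / 2.660 = 466 nm.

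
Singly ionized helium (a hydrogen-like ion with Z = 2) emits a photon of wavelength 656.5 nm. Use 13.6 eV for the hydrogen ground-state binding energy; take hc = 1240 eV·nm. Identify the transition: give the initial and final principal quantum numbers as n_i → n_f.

The photon energy is ΔE = hc/λ = 1240 / 656.5 = 1.889 eV.
With Z = 2, ΔE = 54.40 × (1/n_f² − 1/n_i²), so 1/n_f² − 1/n_i² = 0.03472.
Trying n_f = 4 gives 1/n_i² = 0.02778, i.e. n_i ≈ 6; this pair matches.

n_i = 6, n_f = 4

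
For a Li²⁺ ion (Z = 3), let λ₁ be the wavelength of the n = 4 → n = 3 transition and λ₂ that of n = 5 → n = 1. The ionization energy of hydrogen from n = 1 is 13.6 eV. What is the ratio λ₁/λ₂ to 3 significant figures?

19.7

λ ∝ 1/ΔE ∝ 1/(1/n_f² − 1/n_i²), and the Z² and hc factors cancel in the ratio.
λ₁/λ₂ = (1/1² − 1/5²)/(1/3² − 1/4²) = 0.9600/0.04861 = 19.7.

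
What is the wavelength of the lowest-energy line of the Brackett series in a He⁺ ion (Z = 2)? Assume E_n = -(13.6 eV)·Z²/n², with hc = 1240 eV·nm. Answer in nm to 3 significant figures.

1010 nm

The Brackett series terminates on n_f = 4; the first line has n_i = 4+1 = 5.
ΔE = 54.40 × (1/4² − 1/5²) = 1.224 eV.
λ = 1240 / 1.224 = 1010 nm.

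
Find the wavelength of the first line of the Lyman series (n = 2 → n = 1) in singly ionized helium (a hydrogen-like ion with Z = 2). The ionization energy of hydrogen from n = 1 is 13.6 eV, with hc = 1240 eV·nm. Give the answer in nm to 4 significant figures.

30.39 nm

The Lyman series terminates on n_f = 1; the first line has n_i = 1+1 = 2.
ΔE = 54.40 × (1/1² − 1/2²) = 40.80 eV.
λ = 1240 / 40.80 = 30.39 nm.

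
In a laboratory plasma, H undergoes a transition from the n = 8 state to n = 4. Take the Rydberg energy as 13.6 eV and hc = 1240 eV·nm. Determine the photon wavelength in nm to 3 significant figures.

1950 nm

ΔE = 13.60 × (1/4² − 1/8²) = 13.60 × 0.04688 = 0.6375 eV.
λ = hc/ΔE = 1240 / 0.6375 = 1950 nm.
This line belongs to the Brackett series.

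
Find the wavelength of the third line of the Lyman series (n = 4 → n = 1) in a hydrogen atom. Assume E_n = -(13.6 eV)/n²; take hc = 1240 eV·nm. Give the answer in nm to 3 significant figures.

The Lyman series terminates on n_f = 1; the third line has n_i = 1+3 = 4.
ΔE = 13.60 × (1/1² − 1/4²) = 12.75 eV.
λ = 1240 / 12.75 = 97.3 nm.

97.3 nm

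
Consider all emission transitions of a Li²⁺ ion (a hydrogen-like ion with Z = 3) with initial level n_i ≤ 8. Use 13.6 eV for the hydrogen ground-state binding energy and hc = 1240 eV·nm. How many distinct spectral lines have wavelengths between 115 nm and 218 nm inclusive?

4

Enumerate all n_i → n_f pairs with 1 ≤ n_f < n_i ≤ 8 and compute λ = 1240 / [13.6·9·(1/n_f² − 1/n_i²)].
Lines falling in [115, 218] nm: 6→3 (121.6 nm), 5→3 (142.5 nm), 4→3 (208.4 nm), 8→4 (216.1 nm).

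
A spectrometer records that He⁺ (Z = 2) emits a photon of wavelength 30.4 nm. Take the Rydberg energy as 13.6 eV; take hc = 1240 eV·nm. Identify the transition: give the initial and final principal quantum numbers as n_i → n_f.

The photon energy is ΔE = hc/λ = 1240 / 30.4 = 40.79 eV.
With Z = 2, ΔE = 54.40 × (1/n_f² − 1/n_i²), so 1/n_f² − 1/n_i² = 0.7498.
Trying n_f = 1 gives 1/n_i² = 0.2502, i.e. n_i ≈ 2; this pair matches.

n_i = 2, n_f = 1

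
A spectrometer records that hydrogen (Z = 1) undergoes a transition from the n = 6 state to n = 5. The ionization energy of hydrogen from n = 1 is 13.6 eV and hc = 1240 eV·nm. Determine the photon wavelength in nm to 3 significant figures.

ΔE = 13.60 × (1/5² − 1/6²) = 13.60 × 0.01222 = 0.1662 eV.
λ = hc/ΔE = 1240 / 0.1662 = 7460 nm.
This line belongs to the Pfund series.

7460 nm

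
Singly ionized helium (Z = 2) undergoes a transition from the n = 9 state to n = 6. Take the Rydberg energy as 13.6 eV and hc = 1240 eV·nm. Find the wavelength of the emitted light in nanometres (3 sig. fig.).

For Z = 2 the level energies scale as Z², so the effective Rydberg energy is 13.6 × 4 = 54.40 eV.
ΔE = 54.40 × (1/6² − 1/9²) = 54.40 × 0.01543 = 0.8395 eV.
λ = hc/ΔE = 1240 / 0.8395 = 1480 nm.

1480 nm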